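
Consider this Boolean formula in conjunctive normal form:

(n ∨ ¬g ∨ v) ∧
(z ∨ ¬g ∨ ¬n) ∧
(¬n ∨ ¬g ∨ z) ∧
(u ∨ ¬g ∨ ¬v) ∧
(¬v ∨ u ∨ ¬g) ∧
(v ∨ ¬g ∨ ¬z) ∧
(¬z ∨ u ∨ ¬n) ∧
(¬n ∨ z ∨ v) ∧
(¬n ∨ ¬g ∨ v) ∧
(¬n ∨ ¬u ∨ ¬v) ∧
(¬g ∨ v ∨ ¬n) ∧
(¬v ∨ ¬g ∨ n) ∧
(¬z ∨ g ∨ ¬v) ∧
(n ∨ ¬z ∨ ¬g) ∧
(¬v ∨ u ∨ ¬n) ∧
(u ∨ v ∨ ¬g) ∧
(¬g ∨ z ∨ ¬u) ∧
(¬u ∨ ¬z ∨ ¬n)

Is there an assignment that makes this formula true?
Yes

Yes, the formula is satisfiable.

One satisfying assignment is: u=False, v=False, g=False, z=False, n=False

Verification: With this assignment, all 18 clauses evaluate to true.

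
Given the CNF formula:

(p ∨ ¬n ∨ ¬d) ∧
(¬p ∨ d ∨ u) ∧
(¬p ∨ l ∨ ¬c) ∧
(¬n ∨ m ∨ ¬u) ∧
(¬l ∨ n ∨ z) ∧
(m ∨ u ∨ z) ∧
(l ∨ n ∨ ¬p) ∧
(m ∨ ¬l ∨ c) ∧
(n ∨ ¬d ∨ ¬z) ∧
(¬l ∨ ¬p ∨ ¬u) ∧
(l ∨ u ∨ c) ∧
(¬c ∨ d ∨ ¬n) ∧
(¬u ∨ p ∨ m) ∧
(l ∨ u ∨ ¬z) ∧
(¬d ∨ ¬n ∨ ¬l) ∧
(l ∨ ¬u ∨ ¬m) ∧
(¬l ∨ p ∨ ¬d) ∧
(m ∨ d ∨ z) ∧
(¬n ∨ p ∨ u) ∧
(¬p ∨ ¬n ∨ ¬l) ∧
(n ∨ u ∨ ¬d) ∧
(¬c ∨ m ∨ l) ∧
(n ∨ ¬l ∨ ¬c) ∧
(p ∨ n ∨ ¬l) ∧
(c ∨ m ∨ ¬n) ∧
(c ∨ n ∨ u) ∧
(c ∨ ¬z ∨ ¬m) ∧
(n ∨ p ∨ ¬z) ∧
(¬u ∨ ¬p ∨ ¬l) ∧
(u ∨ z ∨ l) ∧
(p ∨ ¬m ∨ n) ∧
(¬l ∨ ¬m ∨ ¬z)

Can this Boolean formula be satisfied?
Yes

Yes, the formula is satisfiable.

One satisfying assignment is: p=False, l=True, d=False, m=True, n=True, z=False, u=True, c=False

Verification: With this assignment, all 32 clauses evaluate to true.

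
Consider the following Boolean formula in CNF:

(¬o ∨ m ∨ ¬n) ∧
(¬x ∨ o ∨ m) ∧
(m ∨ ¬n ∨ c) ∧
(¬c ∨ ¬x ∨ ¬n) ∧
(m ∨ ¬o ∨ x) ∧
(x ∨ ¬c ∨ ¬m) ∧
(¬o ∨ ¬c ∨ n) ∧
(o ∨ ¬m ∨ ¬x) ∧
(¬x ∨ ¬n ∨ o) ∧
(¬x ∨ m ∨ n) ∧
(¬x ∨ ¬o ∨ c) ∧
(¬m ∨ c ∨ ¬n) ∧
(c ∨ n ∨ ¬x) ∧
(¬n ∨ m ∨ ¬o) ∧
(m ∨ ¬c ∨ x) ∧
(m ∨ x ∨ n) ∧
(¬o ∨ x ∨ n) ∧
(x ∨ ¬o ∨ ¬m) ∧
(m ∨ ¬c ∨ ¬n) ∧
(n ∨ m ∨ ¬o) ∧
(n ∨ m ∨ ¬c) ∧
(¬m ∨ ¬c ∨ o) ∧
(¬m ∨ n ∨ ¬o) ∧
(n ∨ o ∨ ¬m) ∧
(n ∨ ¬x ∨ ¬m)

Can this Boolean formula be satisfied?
No

No, the formula is not satisfiable.

No assignment of truth values to the variables can make all 25 clauses true simultaneously.

The formula is UNSAT (unsatisfiable).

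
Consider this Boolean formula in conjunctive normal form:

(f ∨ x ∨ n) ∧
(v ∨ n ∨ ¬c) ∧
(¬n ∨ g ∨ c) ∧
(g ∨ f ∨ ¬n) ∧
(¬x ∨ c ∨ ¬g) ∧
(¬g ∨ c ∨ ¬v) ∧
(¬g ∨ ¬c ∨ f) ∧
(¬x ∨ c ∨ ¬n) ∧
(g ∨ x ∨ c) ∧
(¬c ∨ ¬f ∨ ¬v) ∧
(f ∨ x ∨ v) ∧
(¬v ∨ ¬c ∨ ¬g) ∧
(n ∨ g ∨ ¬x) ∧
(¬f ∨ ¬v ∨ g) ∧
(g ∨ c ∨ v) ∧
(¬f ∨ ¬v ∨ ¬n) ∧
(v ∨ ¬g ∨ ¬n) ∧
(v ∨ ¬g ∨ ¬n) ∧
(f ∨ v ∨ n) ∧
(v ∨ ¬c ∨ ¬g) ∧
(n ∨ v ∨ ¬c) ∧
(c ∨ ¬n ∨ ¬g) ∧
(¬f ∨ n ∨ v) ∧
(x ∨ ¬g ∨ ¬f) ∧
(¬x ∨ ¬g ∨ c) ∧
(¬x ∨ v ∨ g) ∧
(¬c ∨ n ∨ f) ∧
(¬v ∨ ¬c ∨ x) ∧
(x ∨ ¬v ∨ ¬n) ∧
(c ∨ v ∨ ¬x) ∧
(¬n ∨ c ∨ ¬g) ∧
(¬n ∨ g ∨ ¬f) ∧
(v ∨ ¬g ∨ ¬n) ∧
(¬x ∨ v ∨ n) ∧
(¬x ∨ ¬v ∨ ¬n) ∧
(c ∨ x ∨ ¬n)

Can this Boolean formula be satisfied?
No

No, the formula is not satisfiable.

No assignment of truth values to the variables can make all 36 clauses true simultaneously.

The formula is UNSAT (unsatisfiable).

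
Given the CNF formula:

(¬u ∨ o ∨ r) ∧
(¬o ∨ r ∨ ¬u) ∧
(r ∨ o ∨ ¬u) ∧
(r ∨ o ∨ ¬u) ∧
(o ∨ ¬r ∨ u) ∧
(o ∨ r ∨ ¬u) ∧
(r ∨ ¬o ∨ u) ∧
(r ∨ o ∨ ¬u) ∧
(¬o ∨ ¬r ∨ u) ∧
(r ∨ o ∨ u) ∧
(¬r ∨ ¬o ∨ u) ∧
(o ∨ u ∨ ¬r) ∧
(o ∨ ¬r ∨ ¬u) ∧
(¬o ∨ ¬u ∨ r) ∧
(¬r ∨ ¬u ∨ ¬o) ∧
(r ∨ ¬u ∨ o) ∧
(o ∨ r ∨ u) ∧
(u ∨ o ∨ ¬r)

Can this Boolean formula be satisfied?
No

No, the formula is not satisfiable.

No assignment of truth values to the variables can make all 18 clauses true simultaneously.

The formula is UNSAT (unsatisfiable).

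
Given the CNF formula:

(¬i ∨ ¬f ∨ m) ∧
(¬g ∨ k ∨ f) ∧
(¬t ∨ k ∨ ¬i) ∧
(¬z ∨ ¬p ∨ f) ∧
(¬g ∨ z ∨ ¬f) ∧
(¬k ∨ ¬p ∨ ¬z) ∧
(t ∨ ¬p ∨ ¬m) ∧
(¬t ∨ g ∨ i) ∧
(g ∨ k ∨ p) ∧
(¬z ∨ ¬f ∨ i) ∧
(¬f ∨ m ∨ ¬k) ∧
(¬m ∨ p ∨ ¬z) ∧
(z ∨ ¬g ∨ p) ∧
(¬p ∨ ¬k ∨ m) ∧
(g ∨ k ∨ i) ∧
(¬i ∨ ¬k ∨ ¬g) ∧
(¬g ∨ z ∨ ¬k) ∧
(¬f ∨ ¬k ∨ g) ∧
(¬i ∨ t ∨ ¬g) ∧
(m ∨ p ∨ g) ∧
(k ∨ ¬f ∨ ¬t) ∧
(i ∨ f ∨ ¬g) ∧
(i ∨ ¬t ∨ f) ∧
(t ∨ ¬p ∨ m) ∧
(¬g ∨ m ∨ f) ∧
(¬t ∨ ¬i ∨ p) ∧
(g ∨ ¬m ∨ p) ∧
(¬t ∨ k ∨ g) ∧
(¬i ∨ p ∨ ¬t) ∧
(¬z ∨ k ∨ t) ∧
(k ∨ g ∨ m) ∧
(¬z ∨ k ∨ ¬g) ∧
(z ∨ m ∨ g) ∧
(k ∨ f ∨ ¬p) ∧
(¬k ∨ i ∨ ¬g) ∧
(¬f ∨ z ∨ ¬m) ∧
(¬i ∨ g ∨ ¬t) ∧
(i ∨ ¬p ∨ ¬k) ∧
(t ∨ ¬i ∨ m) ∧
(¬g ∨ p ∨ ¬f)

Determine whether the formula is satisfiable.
No

No, the formula is not satisfiable.

No assignment of truth values to the variables can make all 40 clauses true simultaneously.

The formula is UNSAT (unsatisfiable).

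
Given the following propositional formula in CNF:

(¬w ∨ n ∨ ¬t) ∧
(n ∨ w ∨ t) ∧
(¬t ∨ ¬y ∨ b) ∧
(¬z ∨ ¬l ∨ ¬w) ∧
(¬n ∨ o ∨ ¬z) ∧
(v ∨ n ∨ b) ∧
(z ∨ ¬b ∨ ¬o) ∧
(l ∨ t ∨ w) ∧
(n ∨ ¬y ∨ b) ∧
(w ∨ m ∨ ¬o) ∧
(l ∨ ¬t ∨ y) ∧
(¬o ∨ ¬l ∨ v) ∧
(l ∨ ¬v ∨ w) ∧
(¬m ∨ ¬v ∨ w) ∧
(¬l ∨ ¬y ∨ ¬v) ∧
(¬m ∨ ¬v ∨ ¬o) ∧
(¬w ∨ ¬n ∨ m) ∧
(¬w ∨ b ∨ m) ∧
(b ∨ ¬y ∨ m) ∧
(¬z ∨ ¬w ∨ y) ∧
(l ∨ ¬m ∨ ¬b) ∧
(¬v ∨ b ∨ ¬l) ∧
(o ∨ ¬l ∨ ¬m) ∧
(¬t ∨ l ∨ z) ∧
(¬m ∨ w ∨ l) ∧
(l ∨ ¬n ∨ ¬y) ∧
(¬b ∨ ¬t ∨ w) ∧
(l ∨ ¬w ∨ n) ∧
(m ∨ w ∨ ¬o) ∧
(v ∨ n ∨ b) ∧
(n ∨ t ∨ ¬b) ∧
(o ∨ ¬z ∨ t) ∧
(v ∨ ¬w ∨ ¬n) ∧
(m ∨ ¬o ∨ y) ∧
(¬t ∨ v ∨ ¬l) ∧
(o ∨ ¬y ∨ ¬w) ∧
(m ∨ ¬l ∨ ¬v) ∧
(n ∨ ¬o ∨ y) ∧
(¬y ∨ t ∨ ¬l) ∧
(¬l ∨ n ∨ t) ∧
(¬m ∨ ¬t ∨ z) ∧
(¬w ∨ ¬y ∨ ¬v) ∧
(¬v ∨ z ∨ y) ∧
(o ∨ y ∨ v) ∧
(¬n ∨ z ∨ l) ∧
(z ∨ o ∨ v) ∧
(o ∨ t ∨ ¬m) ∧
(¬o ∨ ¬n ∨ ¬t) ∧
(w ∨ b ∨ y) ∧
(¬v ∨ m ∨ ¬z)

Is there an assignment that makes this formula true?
No

No, the formula is not satisfiable.

No assignment of truth values to the variables can make all 50 clauses true simultaneously.

The formula is UNSAT (unsatisfiable).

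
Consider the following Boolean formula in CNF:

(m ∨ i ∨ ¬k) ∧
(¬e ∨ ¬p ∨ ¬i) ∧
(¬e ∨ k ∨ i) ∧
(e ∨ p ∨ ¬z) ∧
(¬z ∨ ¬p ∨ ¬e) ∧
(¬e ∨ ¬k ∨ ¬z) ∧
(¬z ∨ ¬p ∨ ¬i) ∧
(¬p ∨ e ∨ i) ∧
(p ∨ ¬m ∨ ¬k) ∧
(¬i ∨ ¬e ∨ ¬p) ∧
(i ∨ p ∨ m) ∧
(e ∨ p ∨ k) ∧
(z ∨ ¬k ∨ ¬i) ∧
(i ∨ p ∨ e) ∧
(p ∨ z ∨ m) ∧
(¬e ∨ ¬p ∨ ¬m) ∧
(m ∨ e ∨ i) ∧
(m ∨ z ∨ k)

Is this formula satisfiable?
Yes

Yes, the formula is satisfiable.

One satisfying assignment is: z=False, m=True, i=True, k=False, p=True, e=False

Verification: With this assignment, all 18 clauses evaluate to true.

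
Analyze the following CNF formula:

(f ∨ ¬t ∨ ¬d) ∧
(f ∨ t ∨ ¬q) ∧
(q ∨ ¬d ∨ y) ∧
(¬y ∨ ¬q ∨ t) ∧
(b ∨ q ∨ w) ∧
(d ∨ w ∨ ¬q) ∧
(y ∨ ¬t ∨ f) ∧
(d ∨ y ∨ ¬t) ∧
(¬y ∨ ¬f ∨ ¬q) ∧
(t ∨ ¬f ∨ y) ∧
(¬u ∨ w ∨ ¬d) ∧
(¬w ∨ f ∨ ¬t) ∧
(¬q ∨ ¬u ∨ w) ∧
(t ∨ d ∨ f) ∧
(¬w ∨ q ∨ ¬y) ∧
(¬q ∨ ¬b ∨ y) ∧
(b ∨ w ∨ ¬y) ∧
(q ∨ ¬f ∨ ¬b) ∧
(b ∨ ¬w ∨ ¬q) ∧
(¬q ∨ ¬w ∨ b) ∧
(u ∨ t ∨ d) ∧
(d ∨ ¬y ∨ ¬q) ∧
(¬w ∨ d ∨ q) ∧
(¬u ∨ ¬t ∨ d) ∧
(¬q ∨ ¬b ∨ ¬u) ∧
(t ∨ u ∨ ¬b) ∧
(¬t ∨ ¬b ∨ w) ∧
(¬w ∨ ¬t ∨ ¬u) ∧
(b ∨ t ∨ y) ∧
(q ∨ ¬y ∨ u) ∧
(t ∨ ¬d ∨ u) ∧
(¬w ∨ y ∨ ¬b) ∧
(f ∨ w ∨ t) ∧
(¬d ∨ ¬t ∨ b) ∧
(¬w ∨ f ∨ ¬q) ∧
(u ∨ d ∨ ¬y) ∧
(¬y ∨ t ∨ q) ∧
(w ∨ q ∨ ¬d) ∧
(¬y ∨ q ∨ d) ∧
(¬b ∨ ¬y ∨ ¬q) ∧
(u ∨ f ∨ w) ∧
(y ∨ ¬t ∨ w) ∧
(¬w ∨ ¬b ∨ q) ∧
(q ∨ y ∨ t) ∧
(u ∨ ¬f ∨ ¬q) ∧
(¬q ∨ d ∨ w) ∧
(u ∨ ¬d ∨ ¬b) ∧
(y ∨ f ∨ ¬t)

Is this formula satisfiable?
No

No, the formula is not satisfiable.

No assignment of truth values to the variables can make all 48 clauses true simultaneously.

The formula is UNSAT (unsatisfiable).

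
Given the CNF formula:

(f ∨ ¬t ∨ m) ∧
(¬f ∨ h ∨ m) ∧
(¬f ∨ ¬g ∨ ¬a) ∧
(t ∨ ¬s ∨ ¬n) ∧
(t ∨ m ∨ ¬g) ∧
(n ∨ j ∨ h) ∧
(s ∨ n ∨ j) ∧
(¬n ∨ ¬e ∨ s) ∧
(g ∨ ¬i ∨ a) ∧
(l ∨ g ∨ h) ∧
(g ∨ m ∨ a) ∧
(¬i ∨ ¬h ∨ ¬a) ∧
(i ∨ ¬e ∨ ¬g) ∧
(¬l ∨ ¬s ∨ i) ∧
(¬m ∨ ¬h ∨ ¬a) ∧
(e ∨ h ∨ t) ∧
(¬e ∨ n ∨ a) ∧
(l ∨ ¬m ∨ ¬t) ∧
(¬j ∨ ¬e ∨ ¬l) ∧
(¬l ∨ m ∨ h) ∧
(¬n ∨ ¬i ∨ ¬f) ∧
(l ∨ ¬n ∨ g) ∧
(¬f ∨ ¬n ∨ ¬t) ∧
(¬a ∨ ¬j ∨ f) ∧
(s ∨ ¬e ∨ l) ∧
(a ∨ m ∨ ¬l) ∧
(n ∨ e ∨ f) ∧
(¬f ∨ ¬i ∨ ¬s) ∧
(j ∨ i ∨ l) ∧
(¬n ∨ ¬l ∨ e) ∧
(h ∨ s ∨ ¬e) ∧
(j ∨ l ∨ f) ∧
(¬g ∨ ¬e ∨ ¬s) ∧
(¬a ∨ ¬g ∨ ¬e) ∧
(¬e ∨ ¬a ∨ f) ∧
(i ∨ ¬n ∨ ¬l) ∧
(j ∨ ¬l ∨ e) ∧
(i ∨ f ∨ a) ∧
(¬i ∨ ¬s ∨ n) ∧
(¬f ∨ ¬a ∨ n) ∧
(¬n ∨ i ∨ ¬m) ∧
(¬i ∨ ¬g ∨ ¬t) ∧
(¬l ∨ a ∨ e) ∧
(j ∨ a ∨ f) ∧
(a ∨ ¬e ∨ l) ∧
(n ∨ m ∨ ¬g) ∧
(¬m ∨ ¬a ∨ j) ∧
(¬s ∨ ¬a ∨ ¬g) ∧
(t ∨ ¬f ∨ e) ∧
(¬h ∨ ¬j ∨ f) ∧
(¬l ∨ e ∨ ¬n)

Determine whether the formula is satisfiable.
No

No, the formula is not satisfiable.

No assignment of truth values to the variables can make all 51 clauses true simultaneously.

The formula is UNSAT (unsatisfiable).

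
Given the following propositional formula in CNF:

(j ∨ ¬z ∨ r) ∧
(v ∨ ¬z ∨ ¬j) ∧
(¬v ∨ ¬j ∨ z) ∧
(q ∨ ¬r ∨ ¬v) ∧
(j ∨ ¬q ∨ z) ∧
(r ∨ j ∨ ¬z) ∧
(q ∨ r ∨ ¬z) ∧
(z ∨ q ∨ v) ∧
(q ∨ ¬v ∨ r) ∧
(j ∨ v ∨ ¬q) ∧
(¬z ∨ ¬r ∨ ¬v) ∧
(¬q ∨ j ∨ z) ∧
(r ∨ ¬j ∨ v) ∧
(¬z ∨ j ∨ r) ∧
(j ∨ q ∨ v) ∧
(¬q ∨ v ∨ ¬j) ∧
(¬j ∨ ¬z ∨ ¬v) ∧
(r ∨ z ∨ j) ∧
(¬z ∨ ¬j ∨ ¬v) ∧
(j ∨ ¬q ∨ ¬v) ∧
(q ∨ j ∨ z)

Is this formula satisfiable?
No

No, the formula is not satisfiable.

No assignment of truth values to the variables can make all 21 clauses true simultaneously.

The formula is UNSAT (unsatisfiable).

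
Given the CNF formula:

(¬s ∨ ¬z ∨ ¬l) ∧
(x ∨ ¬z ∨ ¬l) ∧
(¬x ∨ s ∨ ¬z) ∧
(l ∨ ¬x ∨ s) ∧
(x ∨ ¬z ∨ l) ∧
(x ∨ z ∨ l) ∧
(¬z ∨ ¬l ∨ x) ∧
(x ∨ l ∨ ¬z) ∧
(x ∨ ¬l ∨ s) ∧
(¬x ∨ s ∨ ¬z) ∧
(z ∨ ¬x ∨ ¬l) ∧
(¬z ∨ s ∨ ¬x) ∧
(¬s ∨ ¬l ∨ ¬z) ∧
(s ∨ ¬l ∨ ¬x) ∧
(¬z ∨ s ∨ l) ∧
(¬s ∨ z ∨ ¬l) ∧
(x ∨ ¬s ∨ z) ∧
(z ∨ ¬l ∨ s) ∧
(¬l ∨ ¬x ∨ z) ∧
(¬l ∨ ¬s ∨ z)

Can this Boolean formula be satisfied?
Yes

Yes, the formula is satisfiable.

One satisfying assignment is: l=False, s=True, x=True, z=True

Verification: With this assignment, all 20 clauses evaluate to true.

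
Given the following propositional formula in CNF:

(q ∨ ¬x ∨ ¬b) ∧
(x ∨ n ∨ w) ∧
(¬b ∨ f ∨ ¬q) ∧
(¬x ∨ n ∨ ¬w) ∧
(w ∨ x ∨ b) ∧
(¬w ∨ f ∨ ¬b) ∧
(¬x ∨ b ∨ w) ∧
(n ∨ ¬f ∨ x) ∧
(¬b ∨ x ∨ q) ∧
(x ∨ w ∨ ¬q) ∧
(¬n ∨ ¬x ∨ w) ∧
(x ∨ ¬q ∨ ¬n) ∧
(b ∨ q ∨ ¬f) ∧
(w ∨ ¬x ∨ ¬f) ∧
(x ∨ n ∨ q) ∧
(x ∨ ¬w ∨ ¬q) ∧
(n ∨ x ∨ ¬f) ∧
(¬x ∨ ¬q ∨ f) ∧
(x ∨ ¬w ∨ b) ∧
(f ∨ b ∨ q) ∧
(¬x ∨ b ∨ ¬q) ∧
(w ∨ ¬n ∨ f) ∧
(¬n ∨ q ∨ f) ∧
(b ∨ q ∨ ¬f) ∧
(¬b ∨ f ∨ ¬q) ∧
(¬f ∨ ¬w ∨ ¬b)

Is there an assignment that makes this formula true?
No

No, the formula is not satisfiable.

No assignment of truth values to the variables can make all 26 clauses true simultaneously.

The formula is UNSAT (unsatisfiable).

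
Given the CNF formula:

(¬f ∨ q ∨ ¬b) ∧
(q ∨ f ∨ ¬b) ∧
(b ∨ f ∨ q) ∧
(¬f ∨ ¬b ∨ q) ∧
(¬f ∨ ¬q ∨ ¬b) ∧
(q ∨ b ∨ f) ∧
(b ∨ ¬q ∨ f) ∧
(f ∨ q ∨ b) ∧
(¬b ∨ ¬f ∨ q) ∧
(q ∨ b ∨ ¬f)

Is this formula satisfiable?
Yes

Yes, the formula is satisfiable.

One satisfying assignment is: b=True, q=True, f=False

Verification: With this assignment, all 10 clauses evaluate to true.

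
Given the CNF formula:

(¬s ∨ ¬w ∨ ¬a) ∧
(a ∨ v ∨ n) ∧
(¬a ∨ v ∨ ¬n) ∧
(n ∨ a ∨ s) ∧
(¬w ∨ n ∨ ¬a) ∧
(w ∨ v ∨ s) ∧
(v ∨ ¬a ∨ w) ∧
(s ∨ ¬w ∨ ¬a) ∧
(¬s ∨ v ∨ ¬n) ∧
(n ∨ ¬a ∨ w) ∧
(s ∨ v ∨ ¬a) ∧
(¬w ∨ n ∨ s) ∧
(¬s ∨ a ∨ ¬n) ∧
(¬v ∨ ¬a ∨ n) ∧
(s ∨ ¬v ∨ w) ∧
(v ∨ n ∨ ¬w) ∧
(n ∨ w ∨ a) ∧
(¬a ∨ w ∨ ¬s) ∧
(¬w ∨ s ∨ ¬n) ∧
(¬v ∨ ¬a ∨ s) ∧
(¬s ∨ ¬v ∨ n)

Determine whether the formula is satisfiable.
No

No, the formula is not satisfiable.

No assignment of truth values to the variables can make all 21 clauses true simultaneously.

The formula is UNSAT (unsatisfiable).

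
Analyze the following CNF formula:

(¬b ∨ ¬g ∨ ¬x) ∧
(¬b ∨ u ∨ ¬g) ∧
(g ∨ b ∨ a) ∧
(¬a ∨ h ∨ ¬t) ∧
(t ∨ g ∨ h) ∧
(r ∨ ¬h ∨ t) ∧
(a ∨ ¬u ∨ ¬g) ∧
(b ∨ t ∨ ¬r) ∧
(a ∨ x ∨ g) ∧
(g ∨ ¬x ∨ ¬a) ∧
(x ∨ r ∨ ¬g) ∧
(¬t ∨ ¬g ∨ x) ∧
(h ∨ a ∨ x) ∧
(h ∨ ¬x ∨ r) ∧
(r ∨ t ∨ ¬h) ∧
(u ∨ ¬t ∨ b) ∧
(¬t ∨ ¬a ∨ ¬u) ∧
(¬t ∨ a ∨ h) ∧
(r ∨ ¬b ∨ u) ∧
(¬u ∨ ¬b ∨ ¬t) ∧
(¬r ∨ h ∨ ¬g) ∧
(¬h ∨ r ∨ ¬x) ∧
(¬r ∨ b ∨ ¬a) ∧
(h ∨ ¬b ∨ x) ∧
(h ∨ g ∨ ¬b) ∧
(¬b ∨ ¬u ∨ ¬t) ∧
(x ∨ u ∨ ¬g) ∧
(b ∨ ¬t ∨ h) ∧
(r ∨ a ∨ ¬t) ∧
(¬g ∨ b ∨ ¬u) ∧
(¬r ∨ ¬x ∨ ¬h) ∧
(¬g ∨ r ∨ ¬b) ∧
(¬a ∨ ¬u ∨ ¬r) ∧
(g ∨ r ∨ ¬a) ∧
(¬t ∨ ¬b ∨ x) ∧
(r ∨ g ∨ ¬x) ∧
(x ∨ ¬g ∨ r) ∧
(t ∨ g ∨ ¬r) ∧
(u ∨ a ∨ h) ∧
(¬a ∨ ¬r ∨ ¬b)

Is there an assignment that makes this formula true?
No

No, the formula is not satisfiable.

No assignment of truth values to the variables can make all 40 clauses true simultaneously.

The formula is UNSAT (unsatisfiable).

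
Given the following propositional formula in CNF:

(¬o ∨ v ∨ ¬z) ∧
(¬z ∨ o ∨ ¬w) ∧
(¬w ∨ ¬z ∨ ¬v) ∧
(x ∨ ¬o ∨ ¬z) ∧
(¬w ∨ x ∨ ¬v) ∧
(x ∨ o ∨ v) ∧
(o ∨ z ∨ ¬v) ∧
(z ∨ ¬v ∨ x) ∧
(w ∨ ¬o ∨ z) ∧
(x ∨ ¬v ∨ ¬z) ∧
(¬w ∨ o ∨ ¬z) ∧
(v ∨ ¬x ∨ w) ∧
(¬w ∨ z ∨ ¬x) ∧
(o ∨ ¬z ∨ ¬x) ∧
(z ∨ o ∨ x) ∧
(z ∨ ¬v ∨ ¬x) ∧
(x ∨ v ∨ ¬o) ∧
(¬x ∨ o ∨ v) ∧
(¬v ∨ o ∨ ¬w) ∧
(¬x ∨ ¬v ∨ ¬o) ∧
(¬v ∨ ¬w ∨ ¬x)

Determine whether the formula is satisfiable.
No

No, the formula is not satisfiable.

No assignment of truth values to the variables can make all 21 clauses true simultaneously.

The formula is UNSAT (unsatisfiable).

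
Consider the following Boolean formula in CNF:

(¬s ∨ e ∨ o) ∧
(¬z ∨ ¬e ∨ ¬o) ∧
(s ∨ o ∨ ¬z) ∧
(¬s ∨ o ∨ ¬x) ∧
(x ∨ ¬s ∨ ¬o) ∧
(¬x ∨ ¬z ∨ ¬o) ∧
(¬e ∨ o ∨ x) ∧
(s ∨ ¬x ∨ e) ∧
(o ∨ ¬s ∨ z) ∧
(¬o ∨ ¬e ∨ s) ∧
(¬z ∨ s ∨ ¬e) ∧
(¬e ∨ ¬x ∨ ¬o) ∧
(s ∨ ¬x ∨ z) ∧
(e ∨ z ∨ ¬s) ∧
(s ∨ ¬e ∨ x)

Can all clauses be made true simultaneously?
Yes

Yes, the formula is satisfiable.

One satisfying assignment is: e=False, z=False, s=False, o=False, x=False

Verification: With this assignment, all 15 clauses evaluate to true.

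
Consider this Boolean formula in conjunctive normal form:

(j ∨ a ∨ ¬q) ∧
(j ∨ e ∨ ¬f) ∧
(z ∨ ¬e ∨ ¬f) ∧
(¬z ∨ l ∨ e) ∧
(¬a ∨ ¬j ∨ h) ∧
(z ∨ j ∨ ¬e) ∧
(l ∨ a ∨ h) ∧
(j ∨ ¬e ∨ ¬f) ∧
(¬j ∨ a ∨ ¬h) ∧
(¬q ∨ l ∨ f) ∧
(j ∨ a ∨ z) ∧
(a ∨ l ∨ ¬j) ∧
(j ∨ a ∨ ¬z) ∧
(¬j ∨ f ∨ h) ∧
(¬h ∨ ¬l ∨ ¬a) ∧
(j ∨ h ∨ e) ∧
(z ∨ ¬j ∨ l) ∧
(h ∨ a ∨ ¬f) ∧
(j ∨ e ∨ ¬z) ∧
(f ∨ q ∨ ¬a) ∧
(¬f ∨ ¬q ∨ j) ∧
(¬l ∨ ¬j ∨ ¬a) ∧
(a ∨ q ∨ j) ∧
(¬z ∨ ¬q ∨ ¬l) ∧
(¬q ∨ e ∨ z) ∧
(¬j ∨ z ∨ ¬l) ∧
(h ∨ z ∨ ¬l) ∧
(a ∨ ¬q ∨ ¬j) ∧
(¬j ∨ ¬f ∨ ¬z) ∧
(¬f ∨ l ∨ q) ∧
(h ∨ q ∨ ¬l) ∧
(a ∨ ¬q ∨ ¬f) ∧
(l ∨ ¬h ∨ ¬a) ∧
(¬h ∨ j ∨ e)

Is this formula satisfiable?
No

No, the formula is not satisfiable.

No assignment of truth values to the variables can make all 34 clauses true simultaneously.

The formula is UNSAT (unsatisfiable).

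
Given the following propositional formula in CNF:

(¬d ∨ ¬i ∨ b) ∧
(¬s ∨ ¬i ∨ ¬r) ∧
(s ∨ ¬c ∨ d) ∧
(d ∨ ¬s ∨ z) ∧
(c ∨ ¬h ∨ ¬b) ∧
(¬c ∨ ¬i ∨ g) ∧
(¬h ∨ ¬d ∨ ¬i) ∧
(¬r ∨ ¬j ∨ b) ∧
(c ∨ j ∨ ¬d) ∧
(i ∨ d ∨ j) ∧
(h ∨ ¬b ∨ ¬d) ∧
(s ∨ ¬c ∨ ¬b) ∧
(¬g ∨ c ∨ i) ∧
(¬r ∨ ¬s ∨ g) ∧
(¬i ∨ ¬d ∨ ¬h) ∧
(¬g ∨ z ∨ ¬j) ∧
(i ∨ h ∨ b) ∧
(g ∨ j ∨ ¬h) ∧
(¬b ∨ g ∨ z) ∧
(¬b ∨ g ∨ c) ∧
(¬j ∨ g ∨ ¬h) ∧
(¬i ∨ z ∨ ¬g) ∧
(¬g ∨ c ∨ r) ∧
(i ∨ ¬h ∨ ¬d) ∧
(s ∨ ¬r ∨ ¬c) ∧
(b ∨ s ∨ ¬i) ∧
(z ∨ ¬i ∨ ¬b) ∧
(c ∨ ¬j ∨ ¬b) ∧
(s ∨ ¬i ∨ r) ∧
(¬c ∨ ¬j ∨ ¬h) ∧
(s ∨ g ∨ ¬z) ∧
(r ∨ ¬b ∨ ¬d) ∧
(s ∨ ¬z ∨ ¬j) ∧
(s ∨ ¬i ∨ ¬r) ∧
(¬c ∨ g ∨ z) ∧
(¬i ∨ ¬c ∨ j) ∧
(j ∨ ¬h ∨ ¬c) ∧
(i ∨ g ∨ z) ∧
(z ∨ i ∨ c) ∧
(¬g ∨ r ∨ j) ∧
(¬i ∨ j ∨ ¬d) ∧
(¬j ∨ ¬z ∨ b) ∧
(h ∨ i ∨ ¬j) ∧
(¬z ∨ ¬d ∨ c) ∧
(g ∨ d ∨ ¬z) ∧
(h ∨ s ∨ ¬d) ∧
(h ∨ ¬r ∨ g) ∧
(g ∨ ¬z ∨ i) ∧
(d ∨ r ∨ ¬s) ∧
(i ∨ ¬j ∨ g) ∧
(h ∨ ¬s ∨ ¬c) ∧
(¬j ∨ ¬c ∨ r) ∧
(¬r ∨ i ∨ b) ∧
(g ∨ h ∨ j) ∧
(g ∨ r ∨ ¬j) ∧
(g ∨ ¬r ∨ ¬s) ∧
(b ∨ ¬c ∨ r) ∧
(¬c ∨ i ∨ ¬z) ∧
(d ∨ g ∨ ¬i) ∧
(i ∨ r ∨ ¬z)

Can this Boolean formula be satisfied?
No

No, the formula is not satisfiable.

No assignment of truth values to the variables can make all 60 clauses true simultaneously.

The formula is UNSAT (unsatisfiable).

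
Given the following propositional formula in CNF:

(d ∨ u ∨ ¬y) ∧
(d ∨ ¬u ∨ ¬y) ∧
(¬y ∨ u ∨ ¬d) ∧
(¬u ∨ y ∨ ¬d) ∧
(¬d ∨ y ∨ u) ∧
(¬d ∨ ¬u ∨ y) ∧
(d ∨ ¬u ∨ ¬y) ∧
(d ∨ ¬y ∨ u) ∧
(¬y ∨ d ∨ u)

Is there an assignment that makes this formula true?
Yes

Yes, the formula is satisfiable.

One satisfying assignment is: u=False, y=False, d=False

Verification: With this assignment, all 9 clauses evaluate to true.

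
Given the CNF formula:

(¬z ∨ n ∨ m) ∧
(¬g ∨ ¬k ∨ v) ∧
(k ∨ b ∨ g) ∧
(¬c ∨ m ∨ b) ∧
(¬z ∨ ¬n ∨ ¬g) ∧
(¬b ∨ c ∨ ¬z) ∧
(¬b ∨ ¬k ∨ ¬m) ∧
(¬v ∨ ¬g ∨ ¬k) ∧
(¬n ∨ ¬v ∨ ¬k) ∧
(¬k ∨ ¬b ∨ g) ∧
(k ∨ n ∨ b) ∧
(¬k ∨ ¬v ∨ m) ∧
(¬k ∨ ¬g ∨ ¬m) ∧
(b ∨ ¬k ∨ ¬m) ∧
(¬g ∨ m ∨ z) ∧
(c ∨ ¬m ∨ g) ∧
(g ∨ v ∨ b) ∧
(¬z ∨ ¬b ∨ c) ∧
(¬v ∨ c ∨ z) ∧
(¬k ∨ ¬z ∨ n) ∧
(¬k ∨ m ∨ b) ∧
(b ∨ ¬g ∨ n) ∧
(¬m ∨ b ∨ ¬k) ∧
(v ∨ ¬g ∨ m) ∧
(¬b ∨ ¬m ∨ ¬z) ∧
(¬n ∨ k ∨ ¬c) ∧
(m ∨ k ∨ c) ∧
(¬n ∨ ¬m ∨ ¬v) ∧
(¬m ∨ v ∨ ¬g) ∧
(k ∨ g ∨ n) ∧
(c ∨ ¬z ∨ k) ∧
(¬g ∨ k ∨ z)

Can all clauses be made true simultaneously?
No

No, the formula is not satisfiable.

No assignment of truth values to the variables can make all 32 clauses true simultaneously.

The formula is UNSAT (unsatisfiable).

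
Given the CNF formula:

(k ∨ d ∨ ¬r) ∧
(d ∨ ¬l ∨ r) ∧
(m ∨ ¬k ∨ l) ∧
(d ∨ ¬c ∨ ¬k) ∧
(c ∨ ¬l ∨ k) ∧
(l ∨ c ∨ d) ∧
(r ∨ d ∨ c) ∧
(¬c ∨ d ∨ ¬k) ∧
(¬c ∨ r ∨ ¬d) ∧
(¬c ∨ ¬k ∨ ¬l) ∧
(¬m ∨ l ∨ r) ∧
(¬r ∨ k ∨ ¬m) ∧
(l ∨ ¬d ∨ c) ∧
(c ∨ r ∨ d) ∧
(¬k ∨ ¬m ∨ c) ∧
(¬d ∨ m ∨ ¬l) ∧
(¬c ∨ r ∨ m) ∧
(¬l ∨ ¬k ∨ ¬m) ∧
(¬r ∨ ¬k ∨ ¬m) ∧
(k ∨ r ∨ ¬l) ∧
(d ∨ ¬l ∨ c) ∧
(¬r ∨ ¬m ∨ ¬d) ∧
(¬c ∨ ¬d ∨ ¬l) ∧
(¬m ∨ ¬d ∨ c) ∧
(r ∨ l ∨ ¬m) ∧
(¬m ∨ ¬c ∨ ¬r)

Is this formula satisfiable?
Yes

Yes, the formula is satisfiable.

One satisfying assignment is: r=True, m=False, l=False, c=True, d=True, k=False

Verification: With this assignment, all 26 clauses evaluate to true.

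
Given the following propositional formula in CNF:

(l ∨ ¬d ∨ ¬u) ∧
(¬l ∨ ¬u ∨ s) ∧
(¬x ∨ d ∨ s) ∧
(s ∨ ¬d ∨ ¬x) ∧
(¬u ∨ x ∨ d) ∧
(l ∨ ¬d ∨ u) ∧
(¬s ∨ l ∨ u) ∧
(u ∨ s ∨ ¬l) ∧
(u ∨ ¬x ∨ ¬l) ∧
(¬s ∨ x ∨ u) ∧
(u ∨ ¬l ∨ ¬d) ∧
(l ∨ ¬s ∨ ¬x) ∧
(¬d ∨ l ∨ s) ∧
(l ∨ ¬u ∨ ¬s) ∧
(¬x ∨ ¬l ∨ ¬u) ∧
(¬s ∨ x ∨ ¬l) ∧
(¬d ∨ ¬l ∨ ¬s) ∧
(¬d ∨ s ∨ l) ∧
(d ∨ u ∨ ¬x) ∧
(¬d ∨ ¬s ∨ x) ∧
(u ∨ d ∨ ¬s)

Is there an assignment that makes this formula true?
Yes

Yes, the formula is satisfiable.

One satisfying assignment is: d=False, x=False, s=False, u=False, l=False

Verification: With this assignment, all 21 clauses evaluate to true.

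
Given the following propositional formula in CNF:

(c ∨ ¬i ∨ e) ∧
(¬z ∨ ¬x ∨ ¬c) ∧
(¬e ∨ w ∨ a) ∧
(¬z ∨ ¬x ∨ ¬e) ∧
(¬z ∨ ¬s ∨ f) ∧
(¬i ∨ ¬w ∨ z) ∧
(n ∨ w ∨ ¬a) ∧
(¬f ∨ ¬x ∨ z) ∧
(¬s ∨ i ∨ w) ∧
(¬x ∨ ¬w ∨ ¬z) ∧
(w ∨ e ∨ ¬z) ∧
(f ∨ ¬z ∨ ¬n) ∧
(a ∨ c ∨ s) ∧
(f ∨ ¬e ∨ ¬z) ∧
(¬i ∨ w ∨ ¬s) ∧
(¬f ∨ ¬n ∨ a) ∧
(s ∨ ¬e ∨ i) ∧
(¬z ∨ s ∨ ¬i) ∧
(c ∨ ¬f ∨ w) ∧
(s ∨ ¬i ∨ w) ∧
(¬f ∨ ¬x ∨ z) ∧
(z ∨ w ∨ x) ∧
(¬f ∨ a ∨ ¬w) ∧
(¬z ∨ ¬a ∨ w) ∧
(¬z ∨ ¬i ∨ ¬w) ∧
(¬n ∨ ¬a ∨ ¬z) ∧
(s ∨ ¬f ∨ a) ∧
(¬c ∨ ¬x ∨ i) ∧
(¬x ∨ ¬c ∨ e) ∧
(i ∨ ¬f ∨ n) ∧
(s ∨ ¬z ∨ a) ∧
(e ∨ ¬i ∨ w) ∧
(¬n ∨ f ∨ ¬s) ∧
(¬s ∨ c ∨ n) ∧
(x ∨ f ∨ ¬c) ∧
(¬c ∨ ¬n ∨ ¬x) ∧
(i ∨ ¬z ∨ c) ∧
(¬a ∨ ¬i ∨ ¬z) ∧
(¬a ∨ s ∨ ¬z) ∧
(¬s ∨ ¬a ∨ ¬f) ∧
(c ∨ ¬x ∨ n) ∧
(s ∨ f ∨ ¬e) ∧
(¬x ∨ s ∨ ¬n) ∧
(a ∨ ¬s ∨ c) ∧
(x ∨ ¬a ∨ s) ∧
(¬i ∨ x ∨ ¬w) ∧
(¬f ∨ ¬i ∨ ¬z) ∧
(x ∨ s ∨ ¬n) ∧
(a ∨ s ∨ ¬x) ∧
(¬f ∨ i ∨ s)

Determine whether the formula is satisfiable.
No

No, the formula is not satisfiable.

No assignment of truth values to the variables can make all 50 clauses true simultaneously.

The formula is UNSAT (unsatisfiable).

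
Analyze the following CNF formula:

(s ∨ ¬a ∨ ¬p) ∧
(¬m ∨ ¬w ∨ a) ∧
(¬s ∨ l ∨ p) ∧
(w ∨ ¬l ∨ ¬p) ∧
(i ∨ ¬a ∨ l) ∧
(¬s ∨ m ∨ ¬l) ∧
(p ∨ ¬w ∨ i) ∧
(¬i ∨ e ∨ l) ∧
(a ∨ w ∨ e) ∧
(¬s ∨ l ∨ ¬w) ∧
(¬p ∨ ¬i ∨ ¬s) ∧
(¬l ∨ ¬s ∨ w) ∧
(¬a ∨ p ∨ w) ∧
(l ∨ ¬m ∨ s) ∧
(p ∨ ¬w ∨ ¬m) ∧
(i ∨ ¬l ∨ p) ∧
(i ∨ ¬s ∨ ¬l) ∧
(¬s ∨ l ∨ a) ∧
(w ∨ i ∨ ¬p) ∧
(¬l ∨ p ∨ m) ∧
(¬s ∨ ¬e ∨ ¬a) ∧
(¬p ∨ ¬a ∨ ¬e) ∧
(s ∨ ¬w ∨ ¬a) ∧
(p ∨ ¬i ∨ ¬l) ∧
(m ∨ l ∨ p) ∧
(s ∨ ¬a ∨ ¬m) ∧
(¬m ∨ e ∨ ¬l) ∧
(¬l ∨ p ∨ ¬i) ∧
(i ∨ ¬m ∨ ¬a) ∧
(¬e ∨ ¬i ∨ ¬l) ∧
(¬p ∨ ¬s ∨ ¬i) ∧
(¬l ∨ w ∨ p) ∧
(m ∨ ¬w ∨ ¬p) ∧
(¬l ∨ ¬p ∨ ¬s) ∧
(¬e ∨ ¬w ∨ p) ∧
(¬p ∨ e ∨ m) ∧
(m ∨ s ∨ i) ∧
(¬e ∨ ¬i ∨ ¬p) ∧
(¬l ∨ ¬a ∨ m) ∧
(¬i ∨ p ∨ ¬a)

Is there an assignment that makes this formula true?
No

No, the formula is not satisfiable.

No assignment of truth values to the variables can make all 40 clauses true simultaneously.

The formula is UNSAT (unsatisfiable).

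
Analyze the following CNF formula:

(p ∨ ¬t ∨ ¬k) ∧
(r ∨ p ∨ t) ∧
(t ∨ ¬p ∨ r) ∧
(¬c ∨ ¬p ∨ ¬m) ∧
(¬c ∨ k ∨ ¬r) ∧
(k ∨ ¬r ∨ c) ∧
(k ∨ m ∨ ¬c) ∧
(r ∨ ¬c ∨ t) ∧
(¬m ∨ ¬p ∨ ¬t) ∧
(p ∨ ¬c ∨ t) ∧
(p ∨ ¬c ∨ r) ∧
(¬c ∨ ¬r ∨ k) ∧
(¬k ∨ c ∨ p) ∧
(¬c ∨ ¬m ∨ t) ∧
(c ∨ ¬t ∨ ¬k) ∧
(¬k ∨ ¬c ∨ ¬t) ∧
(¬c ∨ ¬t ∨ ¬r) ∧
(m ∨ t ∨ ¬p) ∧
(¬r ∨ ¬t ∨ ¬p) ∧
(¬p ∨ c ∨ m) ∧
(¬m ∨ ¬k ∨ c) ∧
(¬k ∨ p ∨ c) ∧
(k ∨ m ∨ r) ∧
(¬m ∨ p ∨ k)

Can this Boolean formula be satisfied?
No

No, the formula is not satisfiable.

No assignment of truth values to the variables can make all 24 clauses true simultaneously.

The formula is UNSAT (unsatisfiable).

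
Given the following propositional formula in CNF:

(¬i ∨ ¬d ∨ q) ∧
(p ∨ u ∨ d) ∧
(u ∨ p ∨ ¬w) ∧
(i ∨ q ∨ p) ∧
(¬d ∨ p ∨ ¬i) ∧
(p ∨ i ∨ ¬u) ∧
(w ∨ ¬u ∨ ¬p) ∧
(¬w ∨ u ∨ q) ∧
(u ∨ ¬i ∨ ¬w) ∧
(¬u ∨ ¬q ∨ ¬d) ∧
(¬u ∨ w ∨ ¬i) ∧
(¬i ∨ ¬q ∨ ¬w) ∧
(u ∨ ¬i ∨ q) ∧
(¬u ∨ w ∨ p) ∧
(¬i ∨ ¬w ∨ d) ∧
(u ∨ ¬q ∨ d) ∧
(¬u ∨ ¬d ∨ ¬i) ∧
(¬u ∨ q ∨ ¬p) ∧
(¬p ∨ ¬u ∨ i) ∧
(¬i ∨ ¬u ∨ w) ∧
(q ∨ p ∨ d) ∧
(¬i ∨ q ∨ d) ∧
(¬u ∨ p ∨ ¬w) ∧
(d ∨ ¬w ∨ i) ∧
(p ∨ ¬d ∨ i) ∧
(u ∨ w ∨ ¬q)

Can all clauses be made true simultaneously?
Yes

Yes, the formula is satisfiable.

One satisfying assignment is: q=False, i=False, u=False, w=False, d=False, p=True

Verification: With this assignment, all 26 clauses evaluate to true.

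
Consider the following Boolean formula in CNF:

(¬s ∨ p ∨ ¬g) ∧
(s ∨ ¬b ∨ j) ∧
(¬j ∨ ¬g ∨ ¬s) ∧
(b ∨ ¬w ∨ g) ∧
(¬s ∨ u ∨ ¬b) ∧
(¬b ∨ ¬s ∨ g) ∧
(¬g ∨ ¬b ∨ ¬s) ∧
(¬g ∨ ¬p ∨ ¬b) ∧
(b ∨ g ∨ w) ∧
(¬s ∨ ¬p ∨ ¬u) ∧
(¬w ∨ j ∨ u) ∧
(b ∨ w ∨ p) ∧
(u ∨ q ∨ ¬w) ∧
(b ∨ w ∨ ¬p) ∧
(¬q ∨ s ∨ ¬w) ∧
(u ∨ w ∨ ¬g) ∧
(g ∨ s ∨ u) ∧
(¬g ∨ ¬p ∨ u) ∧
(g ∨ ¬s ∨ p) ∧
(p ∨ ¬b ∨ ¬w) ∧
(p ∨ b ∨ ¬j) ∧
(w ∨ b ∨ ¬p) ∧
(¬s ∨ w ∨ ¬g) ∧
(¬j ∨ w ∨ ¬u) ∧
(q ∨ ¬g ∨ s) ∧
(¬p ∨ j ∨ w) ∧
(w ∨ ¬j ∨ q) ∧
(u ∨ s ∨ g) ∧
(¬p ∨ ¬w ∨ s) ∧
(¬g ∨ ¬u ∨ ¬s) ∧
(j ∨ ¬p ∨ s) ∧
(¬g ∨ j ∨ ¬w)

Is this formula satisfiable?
No

No, the formula is not satisfiable.

No assignment of truth values to the variables can make all 32 clauses true simultaneously.

The formula is UNSAT (unsatisfiable).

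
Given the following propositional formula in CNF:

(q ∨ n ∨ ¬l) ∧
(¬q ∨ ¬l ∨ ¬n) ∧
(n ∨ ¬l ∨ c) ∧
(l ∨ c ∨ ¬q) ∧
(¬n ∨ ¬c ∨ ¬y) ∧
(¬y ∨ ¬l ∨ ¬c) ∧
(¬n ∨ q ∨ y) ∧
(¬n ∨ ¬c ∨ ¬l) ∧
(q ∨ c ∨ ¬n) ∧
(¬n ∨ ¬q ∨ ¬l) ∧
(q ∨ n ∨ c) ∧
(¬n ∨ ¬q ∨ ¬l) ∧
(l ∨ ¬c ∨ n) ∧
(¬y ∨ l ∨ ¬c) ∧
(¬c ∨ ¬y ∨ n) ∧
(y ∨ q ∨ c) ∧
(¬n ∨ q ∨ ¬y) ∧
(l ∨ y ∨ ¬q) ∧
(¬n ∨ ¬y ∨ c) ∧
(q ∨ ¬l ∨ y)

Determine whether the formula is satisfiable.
Yes

Yes, the formula is satisfiable.

One satisfying assignment is: q=True, n=False, c=True, l=True, y=False

Verification: With this assignment, all 20 clauses evaluate to true.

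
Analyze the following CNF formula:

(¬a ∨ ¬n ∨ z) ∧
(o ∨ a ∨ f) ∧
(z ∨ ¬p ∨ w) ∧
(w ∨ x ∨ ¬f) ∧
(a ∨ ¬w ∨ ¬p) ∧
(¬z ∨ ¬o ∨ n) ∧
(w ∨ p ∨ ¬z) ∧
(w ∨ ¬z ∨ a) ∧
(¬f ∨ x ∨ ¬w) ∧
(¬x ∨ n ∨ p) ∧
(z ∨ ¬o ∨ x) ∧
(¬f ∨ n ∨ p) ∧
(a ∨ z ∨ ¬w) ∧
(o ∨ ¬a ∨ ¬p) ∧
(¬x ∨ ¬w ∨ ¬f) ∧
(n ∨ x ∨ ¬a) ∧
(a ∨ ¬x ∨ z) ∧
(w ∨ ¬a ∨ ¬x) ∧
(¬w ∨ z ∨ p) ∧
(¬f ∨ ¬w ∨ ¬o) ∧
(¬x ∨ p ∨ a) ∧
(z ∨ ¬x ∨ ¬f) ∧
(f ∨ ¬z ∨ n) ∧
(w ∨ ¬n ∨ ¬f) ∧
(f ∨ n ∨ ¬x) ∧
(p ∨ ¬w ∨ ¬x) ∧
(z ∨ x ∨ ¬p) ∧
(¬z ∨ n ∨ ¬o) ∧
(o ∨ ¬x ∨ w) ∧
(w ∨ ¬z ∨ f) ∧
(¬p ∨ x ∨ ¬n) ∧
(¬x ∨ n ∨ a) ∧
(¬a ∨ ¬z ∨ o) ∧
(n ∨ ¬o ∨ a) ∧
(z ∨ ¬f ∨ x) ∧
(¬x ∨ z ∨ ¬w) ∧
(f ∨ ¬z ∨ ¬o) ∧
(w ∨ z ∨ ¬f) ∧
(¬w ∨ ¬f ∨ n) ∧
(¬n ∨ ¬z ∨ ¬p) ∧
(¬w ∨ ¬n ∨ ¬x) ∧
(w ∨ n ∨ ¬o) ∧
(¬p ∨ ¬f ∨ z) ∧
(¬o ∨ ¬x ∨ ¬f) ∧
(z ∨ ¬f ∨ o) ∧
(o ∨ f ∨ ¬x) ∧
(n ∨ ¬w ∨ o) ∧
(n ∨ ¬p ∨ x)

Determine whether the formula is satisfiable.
No

No, the formula is not satisfiable.

No assignment of truth values to the variables can make all 48 clauses true simultaneously.

The formula is UNSAT (unsatisfiable).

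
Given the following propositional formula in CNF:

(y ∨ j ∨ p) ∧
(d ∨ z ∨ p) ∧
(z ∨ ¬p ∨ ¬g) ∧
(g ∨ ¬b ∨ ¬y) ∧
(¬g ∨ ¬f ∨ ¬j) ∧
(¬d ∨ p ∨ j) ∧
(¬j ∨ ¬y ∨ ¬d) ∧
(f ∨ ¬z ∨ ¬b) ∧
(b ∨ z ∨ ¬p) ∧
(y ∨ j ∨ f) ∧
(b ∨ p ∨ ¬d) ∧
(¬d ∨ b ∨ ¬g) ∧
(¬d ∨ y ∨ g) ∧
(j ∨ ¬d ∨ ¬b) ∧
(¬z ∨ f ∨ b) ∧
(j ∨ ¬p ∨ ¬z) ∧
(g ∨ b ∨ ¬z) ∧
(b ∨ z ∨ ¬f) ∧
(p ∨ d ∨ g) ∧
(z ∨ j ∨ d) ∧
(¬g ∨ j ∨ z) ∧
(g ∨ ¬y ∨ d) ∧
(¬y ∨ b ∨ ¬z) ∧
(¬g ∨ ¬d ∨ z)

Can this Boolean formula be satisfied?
Yes

Yes, the formula is satisfiable.

One satisfying assignment is: d=False, z=False, b=True, y=False, g=False, j=True, f=False, p=True

Verification: With this assignment, all 24 clauses evaluate to true.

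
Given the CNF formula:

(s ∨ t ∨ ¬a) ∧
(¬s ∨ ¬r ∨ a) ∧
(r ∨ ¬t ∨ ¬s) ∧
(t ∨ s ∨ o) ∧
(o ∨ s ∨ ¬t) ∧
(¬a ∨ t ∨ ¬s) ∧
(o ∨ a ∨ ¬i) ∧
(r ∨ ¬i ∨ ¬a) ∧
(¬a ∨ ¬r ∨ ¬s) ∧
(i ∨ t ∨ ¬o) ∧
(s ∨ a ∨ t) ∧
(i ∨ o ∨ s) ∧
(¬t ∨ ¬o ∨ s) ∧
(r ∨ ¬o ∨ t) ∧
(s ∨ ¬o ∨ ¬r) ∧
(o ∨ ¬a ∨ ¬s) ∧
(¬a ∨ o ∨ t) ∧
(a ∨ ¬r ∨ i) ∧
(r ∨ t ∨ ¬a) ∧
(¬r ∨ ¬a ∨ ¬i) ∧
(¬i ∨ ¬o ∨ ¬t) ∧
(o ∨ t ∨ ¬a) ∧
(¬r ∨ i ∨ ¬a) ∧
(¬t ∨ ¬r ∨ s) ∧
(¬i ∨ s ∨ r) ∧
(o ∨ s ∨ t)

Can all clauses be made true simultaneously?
Yes

Yes, the formula is satisfiable.

One satisfying assignment is: o=False, r=False, t=False, s=True, a=False, i=False

Verification: With this assignment, all 26 clauses evaluate to true.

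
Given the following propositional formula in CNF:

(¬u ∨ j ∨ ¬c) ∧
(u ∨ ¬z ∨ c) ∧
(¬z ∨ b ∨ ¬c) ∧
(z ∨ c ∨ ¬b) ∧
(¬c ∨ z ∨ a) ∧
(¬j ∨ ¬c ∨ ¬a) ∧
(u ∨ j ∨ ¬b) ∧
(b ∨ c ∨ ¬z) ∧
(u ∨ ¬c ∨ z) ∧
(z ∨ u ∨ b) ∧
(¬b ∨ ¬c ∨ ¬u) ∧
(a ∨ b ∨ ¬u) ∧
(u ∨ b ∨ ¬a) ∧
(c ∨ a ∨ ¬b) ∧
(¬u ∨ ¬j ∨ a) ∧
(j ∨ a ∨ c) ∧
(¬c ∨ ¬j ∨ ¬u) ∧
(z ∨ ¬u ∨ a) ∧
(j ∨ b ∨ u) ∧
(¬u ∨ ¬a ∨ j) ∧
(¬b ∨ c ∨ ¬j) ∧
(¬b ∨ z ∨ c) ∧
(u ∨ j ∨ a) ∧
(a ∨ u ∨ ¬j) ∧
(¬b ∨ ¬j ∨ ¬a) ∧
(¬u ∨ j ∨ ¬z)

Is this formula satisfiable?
Yes

Yes, the formula is satisfiable.

One satisfying assignment is: z=False, j=True, a=True, u=True, c=False, b=False

Verification: With this assignment, all 26 clauses evaluate to true.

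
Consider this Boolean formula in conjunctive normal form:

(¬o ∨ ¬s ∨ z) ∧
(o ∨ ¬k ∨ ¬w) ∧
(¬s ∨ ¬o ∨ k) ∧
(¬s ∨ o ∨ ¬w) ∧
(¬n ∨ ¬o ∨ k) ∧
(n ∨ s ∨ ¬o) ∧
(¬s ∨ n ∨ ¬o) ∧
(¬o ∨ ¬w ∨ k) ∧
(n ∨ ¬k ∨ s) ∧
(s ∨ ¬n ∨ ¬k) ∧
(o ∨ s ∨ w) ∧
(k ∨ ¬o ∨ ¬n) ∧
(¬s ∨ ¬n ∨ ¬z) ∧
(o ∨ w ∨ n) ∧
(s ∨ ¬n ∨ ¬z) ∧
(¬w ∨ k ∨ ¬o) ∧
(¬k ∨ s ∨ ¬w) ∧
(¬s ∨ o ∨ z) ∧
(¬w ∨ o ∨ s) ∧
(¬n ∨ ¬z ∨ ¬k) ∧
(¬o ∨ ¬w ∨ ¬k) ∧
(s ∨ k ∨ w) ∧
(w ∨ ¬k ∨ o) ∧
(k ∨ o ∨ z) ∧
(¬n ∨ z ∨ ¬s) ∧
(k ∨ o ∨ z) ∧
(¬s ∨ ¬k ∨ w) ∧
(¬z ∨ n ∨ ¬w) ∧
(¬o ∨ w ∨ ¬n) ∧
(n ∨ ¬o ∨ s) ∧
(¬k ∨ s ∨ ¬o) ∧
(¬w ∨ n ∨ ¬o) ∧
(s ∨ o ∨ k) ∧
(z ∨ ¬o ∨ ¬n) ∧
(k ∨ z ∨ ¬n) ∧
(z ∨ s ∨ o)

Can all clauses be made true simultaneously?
No

No, the formula is not satisfiable.

No assignment of truth values to the variables can make all 36 clauses true simultaneously.

The formula is UNSAT (unsatisfiable).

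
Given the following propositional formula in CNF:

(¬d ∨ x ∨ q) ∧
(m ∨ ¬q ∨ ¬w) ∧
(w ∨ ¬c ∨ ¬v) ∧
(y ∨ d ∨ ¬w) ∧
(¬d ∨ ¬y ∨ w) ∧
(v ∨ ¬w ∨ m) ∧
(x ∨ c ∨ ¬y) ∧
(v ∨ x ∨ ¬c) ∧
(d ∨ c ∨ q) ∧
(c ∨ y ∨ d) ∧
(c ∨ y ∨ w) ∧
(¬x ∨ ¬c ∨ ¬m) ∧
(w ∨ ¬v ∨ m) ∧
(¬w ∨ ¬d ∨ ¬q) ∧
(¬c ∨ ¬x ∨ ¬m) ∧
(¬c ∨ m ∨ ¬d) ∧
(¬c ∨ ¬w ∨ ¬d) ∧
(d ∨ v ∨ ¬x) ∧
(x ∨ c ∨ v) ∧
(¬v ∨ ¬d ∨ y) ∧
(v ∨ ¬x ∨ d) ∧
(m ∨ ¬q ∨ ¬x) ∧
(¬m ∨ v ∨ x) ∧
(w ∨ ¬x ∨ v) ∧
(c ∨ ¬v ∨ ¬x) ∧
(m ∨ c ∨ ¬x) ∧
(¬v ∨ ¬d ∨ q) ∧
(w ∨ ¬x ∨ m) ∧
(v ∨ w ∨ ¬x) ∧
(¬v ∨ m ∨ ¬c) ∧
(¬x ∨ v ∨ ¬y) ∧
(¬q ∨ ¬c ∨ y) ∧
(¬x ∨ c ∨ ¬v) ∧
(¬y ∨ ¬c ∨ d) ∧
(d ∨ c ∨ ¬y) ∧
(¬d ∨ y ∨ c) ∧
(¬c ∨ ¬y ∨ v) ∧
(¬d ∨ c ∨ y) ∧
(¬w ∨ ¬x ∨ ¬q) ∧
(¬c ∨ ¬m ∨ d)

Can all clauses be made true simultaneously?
No

No, the formula is not satisfiable.

No assignment of truth values to the variables can make all 40 clauses true simultaneously.

The formula is UNSAT (unsatisfiable).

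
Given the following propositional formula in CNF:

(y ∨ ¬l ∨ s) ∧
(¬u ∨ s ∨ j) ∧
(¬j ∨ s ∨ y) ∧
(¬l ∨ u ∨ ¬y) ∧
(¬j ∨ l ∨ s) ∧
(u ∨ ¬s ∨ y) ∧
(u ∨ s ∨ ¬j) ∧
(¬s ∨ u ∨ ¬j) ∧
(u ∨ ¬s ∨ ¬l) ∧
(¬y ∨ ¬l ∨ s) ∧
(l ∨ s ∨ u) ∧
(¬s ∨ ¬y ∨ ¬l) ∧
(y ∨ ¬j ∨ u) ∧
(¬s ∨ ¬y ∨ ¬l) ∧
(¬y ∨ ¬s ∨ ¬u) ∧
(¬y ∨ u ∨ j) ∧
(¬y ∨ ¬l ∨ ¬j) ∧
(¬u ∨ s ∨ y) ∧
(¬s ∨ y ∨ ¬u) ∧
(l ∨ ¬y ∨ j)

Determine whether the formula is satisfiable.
No

No, the formula is not satisfiable.

No assignment of truth values to the variables can make all 20 clauses true simultaneously.

The formula is UNSAT (unsatisfiable).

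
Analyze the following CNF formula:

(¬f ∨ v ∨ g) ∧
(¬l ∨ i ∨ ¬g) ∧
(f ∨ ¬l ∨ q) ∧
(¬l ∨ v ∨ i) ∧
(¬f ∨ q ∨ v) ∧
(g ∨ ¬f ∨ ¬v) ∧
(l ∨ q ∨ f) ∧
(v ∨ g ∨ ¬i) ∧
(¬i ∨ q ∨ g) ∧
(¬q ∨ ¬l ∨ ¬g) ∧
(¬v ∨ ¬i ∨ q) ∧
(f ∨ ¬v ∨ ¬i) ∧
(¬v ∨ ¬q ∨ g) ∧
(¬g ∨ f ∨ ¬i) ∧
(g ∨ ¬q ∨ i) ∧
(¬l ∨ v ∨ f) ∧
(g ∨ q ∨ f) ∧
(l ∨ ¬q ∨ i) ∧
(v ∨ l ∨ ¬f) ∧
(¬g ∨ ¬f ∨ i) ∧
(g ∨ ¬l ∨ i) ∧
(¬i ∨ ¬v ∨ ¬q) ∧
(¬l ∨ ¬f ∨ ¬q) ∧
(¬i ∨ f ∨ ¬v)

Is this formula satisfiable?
No

No, the formula is not satisfiable.

No assignment of truth values to the variables can make all 24 clauses true simultaneously.

The formula is UNSAT (unsatisfiable).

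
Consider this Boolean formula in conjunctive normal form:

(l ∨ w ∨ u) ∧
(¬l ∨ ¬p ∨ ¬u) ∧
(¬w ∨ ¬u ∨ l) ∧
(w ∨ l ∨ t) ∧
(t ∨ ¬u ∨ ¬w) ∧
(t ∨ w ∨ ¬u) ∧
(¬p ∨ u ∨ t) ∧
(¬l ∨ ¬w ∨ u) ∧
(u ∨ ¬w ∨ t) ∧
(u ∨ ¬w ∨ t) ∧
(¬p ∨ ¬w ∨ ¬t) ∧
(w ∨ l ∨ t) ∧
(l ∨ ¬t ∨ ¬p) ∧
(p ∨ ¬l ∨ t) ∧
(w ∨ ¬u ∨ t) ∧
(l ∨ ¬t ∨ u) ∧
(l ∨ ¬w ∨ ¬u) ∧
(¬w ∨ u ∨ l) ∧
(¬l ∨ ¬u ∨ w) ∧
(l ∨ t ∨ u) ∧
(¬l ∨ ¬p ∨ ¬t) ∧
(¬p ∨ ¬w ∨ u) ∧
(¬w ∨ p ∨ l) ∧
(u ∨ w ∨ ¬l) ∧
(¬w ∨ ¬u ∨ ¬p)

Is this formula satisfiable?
Yes

Yes, the formula is satisfiable.

One satisfying assignment is: p=False, u=True, l=False, w=False, t=True

Verification: With this assignment, all 25 clauses evaluate to true.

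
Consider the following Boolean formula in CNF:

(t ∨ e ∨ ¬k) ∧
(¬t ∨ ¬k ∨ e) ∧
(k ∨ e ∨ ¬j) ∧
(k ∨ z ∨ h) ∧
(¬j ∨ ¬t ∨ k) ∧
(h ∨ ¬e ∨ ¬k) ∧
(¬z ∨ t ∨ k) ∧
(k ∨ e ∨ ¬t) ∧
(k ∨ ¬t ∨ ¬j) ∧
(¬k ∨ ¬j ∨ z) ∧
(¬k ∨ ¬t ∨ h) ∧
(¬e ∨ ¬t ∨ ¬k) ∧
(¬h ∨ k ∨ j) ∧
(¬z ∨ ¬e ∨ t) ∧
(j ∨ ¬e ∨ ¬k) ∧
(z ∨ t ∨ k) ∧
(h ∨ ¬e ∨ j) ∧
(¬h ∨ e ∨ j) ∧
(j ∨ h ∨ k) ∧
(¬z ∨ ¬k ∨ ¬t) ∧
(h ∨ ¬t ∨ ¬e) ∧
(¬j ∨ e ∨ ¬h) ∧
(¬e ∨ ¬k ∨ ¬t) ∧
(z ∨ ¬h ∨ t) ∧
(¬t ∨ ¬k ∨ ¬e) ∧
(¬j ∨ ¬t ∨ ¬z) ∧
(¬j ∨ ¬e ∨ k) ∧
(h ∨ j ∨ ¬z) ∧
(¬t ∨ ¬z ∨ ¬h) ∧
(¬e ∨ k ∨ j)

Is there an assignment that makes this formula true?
No

No, the formula is not satisfiable.

No assignment of truth values to the variables can make all 30 clauses true simultaneously.

The formula is UNSAT (unsatisfiable).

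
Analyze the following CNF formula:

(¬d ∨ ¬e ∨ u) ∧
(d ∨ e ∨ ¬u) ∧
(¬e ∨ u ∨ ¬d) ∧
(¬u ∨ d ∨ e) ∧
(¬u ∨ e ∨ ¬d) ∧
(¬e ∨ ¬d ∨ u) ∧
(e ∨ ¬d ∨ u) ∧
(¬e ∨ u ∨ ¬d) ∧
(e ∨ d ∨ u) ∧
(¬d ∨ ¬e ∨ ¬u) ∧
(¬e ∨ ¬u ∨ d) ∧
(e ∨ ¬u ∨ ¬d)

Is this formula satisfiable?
Yes

Yes, the formula is satisfiable.

One satisfying assignment is: e=True, u=False, d=False

Verification: With this assignment, all 12 clauses evaluate to true.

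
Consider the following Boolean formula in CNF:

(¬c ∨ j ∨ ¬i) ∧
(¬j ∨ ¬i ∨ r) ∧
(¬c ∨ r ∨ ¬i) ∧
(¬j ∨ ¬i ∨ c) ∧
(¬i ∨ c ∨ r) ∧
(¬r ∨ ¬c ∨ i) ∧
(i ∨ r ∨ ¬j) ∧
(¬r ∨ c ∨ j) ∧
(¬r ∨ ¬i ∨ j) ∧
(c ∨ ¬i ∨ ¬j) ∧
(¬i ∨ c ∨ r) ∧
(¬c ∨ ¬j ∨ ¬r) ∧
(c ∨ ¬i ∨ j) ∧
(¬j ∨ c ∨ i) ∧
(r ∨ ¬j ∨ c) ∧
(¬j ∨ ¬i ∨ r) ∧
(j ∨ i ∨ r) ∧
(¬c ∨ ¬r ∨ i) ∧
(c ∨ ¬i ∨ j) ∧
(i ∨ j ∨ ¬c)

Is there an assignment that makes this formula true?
No

No, the formula is not satisfiable.

No assignment of truth values to the variables can make all 20 clauses true simultaneously.

The formula is UNSAT (unsatisfiable).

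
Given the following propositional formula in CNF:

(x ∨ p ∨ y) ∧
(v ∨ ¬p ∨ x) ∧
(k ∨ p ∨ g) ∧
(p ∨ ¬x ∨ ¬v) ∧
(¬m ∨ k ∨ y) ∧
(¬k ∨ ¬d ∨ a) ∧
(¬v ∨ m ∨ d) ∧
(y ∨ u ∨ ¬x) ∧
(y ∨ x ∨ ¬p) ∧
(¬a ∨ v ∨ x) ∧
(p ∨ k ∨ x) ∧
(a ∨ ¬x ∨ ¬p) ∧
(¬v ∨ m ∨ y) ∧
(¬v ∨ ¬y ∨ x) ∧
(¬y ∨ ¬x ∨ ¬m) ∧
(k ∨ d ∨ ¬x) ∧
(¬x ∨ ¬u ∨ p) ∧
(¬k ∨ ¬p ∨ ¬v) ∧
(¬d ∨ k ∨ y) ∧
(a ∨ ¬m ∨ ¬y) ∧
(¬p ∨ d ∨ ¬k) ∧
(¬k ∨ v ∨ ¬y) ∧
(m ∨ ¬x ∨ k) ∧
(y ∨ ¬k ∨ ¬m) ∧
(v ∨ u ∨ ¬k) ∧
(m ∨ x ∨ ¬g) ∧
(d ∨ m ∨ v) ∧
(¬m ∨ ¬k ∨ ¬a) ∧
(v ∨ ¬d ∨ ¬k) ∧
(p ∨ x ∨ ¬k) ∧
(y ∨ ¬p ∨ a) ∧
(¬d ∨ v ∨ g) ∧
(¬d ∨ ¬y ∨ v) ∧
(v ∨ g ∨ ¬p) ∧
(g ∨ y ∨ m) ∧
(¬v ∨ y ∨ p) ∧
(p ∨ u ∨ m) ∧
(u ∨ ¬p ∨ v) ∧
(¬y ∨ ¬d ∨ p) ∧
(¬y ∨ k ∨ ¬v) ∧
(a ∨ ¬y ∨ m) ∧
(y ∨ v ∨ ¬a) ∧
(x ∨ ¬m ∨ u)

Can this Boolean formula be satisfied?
No

No, the formula is not satisfiable.

No assignment of truth values to the variables can make all 43 clauses true simultaneously.

The formula is UNSAT (unsatisfiable).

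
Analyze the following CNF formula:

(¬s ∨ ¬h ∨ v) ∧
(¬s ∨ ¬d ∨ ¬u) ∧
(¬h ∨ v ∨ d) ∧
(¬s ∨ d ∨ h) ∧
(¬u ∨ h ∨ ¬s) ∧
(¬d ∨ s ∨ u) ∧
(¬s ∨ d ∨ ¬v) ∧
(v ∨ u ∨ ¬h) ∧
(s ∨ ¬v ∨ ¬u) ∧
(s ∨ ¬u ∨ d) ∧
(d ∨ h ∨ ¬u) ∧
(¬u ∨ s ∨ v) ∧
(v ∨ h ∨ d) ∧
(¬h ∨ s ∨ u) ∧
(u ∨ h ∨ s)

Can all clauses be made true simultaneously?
Yes

Yes, the formula is satisfiable.

One satisfying assignment is: u=False, d=True, h=False, v=False, s=True

Verification: With this assignment, all 15 clauses evaluate to true.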